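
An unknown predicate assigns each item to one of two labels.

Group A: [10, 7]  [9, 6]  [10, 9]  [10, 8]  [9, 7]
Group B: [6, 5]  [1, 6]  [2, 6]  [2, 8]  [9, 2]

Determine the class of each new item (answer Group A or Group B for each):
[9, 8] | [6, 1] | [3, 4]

Group A, Group B, Group B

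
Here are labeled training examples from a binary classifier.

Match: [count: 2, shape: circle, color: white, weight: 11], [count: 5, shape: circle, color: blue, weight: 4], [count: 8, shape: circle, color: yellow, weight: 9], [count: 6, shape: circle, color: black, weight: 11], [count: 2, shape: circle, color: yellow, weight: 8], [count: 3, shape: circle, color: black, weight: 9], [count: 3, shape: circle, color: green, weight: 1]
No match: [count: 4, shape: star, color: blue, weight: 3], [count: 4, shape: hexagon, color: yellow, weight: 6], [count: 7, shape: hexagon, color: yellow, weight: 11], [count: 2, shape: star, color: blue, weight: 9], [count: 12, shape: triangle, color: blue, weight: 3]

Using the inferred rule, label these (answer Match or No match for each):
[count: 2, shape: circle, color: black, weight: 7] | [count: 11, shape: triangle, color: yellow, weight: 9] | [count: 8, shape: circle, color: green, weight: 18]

Match, No match, Match

Rule: shape is circle. This holds for each 'Match' example and fails for each 'No match' one.
[count: 2, shape: circle, color: black, weight: 7]: Match (shape is circle). [count: 11, shape: triangle, color: yellow, weight: 9]: No match (shape is triangle). [count: 8, shape: circle, color: green, weight: 18]: Match (shape is circle).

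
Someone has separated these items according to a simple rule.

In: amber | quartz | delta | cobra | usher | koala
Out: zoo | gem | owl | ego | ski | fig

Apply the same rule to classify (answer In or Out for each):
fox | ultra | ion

Out, In, Out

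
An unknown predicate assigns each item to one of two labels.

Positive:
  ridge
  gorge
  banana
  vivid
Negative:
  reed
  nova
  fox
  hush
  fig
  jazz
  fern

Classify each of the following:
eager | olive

Positive, Positive

The simplest hypothesis consistent with all the labels is: length ≥ 5.
eager — length 5, hence Positive. olive — length 5, hence Positive.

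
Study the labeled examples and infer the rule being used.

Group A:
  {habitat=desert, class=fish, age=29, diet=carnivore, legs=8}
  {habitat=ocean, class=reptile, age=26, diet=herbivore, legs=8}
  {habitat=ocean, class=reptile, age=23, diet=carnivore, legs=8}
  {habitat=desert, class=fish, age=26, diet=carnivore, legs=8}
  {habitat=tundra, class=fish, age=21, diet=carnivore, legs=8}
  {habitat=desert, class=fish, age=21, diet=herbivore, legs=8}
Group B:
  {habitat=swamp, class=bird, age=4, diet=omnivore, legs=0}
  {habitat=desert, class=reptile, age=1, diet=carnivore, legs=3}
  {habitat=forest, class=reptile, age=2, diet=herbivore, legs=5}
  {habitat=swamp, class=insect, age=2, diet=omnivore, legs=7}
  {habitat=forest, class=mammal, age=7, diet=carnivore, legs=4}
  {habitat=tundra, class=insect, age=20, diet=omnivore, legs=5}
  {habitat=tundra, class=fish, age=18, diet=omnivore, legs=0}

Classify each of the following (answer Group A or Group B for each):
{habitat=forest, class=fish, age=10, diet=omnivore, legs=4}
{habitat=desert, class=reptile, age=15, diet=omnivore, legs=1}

Group B, Group B

The common property of the 'Group A' items is: age ≥ 21. No 'Group B' item has it.
{habitat=forest, class=fish, age=10, diet=omnivore, legs=4} → age = 10 → Group B. {habitat=desert, class=reptile, age=15, diet=omnivore, legs=1} → age = 15 → Group B.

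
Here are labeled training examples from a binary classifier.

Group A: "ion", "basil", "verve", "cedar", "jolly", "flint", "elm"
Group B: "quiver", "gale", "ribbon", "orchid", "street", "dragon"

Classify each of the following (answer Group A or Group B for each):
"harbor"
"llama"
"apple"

Looking at the examples, the only property every 'Group A' case has and every 'Group B' case lacks is: odd length.
"harbor": Group B (length 6).
"llama": Group A (length 5).
"apple": Group A (length 5).

Group B, Group A, Group A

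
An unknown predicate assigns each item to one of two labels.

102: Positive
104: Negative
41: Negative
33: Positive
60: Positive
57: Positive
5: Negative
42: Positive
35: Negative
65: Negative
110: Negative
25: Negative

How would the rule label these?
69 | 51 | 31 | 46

The common property of the 'Positive' items is: multiple of 3. No 'Negative' item has it.

Positive, Positive, Negative, Negative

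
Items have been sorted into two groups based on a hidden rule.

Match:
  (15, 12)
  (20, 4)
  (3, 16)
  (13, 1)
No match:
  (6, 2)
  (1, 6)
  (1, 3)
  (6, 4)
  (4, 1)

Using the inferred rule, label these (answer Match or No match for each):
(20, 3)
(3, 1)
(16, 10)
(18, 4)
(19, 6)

Match, No match, Match, Match, Match

Rule: sum ≥ 14. This holds for each 'Match' example and fails for each 'No match' one.
(20, 3): 20+3 = 23, has this property → Match.
(3, 1): 3+1 = 4, does not pass → No match.
(16, 10): 16+10 = 26, has this property → Match.
(18, 4): 18+4 = 22, has this property → Match.
(19, 6): 19+6 = 25, has this property → Match.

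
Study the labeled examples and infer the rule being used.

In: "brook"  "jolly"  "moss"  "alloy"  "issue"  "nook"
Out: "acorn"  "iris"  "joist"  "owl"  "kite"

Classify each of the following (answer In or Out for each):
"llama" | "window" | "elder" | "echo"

In, Out, Out, Out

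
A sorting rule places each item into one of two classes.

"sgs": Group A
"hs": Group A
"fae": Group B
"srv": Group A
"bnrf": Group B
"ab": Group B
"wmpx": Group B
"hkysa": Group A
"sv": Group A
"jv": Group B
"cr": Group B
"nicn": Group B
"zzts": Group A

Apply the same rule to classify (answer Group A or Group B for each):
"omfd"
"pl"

A rule that fits every label: contains 's' — true of each 'Group A' example, false of each 'Group B' one.

Group B, Group B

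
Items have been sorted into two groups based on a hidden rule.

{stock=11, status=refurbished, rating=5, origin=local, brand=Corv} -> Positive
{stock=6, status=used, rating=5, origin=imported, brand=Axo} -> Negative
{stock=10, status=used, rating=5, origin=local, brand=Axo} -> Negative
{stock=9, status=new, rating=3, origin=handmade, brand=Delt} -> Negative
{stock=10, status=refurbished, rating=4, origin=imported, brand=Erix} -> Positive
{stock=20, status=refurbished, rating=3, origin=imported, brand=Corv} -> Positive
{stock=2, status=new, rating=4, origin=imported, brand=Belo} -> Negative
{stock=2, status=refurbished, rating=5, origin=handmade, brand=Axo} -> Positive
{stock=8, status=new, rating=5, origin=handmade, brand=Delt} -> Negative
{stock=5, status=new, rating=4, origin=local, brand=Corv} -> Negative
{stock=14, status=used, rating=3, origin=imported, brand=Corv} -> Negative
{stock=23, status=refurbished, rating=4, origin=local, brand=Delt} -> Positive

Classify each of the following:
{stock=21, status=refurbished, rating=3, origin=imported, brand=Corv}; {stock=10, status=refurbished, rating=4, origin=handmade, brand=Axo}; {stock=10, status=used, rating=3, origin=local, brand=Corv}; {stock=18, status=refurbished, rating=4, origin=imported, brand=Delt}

A rule that fits every label: status is refurbished — true of each 'Positive' example, false of each 'Negative' one.
{stock=21, status=refurbished, rating=3, origin=imported, brand=Corv}: status is refurbished — fits, so Positive. {stock=10, status=refurbished, rating=4, origin=handmade, brand=Axo}: status is refurbished — fits, so Positive. {stock=10, status=used, rating=3, origin=local, brand=Corv}: status is used — doesn't qualify, so Negative. {stock=18, status=refurbished, rating=4, origin=imported, brand=Delt}: status is refurbished — fits, so Positive.

Positive, Positive, Negative, Positive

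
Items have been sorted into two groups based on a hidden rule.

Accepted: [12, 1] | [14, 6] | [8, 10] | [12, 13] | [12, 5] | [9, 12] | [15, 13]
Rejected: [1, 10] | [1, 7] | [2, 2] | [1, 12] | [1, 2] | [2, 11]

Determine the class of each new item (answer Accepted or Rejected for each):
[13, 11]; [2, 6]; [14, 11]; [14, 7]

Accepted, Rejected, Accepted, Accepted

The rule appears to be: first ≥ 5.
[13, 11]: first 13 — has this property, so Accepted. [2, 6]: first 2 — doesn't qualify, so Rejected. [14, 11]: first 14 — has this property, so Accepted. [14, 7]: first 14 — has this property, so Accepted.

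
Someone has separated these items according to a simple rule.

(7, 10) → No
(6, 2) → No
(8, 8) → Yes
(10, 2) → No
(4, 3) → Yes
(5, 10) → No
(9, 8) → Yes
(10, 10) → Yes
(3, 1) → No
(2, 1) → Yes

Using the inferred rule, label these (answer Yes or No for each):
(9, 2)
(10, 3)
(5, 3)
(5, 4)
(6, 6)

The common property of the 'Yes' items is: |first − second| ≤ 1. No 'No' item has it.
(9, 2) → |9−2| = 7 → No.
(10, 3) → |10−3| = 7 → No.
(5, 3) → |5−3| = 2 → No.
(5, 4) → |5−4| = 1 → Yes.
(6, 6) → |6−6| = 0 → Yes.

No, No, No, Yes, Yes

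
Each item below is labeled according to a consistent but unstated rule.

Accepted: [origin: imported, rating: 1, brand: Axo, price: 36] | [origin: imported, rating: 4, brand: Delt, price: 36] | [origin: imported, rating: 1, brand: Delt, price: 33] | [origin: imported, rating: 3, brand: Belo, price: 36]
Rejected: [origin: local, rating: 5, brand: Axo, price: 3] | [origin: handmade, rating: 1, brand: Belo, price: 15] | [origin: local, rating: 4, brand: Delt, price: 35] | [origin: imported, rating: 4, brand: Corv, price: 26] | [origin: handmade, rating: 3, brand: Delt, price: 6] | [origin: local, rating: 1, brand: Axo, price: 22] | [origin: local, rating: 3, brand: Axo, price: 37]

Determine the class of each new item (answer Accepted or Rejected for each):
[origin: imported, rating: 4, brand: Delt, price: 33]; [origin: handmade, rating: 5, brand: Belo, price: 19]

The pattern is that an item is 'Accepted' exactly when: origin is imported AND price ≥ 33.
Accepted: [origin: imported, rating: 4, brand: Delt, price: 33], since origin is imported, price = 33.
Rejected: [origin: handmade, rating: 5, brand: Belo, price: 19], since origin is handmade, price = 19.

Accepted, Rejected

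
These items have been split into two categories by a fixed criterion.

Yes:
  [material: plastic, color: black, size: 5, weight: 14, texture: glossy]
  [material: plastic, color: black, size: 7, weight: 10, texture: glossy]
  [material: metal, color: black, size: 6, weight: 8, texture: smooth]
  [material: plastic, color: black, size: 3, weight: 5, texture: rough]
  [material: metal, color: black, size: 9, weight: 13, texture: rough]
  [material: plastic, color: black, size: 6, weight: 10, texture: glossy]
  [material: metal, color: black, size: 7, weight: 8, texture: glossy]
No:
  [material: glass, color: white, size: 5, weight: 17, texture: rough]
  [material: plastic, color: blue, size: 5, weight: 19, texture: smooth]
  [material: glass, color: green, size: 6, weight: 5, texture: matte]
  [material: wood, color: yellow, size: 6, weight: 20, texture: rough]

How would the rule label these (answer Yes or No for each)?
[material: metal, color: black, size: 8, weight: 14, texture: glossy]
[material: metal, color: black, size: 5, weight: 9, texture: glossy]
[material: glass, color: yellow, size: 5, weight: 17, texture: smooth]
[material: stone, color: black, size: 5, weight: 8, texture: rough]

Yes, Yes, No, Yes

The simplest hypothesis consistent with all the labels is: color is black.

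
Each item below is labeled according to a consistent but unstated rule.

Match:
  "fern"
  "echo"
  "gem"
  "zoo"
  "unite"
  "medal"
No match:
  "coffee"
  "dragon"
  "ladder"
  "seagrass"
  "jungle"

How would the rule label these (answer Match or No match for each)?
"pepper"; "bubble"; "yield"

No match, No match, Match

One predicate separates the groups cleanly: length ≤ 5.
"pepper" → length 6 → No match. "bubble" → length 6 → No match. "yield" → length 5 → Match.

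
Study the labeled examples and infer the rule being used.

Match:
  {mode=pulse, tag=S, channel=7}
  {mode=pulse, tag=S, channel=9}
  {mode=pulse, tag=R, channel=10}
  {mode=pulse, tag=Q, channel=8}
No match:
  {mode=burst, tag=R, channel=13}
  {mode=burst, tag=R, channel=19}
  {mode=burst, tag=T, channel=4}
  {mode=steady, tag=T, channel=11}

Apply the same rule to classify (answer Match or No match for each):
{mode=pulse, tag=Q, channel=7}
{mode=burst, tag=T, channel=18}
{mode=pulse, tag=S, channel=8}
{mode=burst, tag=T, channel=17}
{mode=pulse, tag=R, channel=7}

Match, No match, Match, No match, Match

The common property of the 'Match' items is: mode is pulse. No 'No match' item has it.
{mode=pulse, tag=Q, channel=7}: Match (mode is pulse).
{mode=burst, tag=T, channel=18}: No match (mode is burst).
{mode=pulse, tag=S, channel=8}: Match (mode is pulse).
{mode=burst, tag=T, channel=17}: No match (mode is burst).
{mode=pulse, tag=R, channel=7}: Match (mode is pulse).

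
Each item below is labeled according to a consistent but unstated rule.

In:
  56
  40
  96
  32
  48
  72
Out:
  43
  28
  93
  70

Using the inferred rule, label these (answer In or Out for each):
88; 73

In, Out

The pattern is that an item is 'In' exactly when: multiple of 8.
88 → 88 = 8·11 → In. 73 → 73 = 8·9 + 1 → Out.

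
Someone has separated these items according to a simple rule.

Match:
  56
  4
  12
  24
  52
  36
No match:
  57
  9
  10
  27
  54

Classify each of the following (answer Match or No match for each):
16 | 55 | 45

Match, No match, No match

Rule: multiple of 4. This holds for each 'Match' example and fails for each 'No match' one.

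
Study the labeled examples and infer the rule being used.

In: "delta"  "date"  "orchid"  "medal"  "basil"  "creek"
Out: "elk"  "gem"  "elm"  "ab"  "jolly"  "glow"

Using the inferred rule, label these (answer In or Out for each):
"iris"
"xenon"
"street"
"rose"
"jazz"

In, In, In, In, Out

The classifier is using: has ≥ 2 vowels.
"iris" — 2 vowels, hence In.
"xenon" — 2 vowels, hence In.
"street" — 2 vowels, hence In.
"rose" — 2 vowels, hence In.
"jazz" — 1 vowel, hence Out.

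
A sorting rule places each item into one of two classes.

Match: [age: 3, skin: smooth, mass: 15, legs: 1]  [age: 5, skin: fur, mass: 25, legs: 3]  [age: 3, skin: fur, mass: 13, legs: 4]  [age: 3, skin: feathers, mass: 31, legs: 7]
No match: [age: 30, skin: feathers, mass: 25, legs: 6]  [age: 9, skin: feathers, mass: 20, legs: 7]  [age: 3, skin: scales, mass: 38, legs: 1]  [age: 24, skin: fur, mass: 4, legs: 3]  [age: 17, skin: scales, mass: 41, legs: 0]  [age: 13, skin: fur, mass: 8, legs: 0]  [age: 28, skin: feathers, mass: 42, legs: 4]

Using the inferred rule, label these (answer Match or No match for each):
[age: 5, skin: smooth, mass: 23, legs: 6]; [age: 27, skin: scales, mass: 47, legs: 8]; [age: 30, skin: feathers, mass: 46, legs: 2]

Match, No match, No match

The distinguishing property — mass ≤ 31 AND age ≤ 5 — holds for all the 'Match' cases and none of the 'No match' cases.
[age: 5, skin: smooth, mass: 23, legs: 6] — mass = 23, age = 5, hence Match. [age: 27, skin: scales, mass: 47, legs: 8] — mass = 47, age = 27, hence No match. [age: 30, skin: feathers, mass: 46, legs: 2] — mass = 46, age = 30, hence No match.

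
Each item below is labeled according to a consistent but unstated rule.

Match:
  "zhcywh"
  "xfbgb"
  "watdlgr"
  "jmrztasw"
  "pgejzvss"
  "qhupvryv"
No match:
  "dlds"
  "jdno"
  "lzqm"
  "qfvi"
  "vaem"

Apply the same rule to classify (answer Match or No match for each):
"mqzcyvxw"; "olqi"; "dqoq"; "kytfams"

Match, No match, No match, Match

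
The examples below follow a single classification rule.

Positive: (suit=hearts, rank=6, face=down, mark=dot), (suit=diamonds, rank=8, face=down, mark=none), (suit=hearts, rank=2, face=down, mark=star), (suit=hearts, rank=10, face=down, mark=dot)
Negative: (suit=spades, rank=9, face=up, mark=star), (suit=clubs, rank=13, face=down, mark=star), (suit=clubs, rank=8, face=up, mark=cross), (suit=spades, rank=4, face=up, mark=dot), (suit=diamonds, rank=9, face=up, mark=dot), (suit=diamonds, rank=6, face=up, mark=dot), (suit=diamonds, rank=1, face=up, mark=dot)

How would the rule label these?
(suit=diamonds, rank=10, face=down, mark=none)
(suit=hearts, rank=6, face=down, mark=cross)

Positive, Positive

Every 'Positive' example satisfies: face is down AND rank ≤ 10. None of the 'Negative' examples do.
(suit=diamonds, rank=10, face=down, mark=none): face is down, rank = 10 — checks out, so Positive. (suit=hearts, rank=6, face=down, mark=cross): face is down, rank = 6 — checks out, so Positive.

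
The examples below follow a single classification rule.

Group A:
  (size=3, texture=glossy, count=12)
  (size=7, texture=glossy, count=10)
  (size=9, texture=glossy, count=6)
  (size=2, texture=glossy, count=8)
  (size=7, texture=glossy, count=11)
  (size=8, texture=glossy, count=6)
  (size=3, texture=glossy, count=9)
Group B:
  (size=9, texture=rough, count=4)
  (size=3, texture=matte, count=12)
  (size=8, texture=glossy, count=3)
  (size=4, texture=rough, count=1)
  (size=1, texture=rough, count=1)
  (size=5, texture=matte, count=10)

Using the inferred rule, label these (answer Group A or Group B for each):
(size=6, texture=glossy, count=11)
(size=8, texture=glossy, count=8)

Rule: texture is glossy AND count ≥ 4. This holds for each 'Group A' example and fails for each 'Group B' one.
(size=6, texture=glossy, count=11): Group A (texture is glossy, count = 11).
(size=8, texture=glossy, count=8): Group A (texture is glossy, count = 8).

Group A, Group A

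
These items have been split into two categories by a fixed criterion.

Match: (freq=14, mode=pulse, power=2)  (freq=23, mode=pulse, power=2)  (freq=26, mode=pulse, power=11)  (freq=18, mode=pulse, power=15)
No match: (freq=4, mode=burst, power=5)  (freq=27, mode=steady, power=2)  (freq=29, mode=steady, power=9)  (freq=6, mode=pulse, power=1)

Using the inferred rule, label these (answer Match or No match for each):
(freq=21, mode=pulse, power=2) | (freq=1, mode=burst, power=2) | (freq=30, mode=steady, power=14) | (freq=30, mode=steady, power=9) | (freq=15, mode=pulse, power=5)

Match, No match, No match, No match, Match

A rule that fits every label: mode is pulse AND freq ≥ 14 — true of each 'Match' example, false of each 'No match' one.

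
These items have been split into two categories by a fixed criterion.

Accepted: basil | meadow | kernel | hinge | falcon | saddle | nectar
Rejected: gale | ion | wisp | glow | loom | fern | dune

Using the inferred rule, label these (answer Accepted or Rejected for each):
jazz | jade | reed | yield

Every 'Accepted' example satisfies: length ≥ 5. None of the 'Rejected' examples do.
jazz → length 4 → Rejected. jade → length 4 → Rejected. reed → length 4 → Rejected. yield → length 5 → Accepted.

Rejected, Rejected, Rejected, Accepted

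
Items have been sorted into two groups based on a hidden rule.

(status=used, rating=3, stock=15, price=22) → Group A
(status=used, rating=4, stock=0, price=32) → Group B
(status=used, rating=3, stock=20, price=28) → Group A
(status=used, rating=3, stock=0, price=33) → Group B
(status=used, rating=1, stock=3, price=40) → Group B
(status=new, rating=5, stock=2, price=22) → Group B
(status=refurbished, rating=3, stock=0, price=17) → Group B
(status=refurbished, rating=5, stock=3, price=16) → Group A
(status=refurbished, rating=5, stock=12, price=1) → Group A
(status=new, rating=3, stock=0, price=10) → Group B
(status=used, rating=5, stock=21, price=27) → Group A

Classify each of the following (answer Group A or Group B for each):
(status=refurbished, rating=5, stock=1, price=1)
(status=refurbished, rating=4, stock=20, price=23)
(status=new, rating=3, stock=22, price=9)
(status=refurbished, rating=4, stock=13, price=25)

The simplest hypothesis consistent with all the labels is: price ≤ 28 AND stock ≥ 3.
(status=refurbished, rating=5, stock=1, price=1): price = 1, stock = 1 — does not fit, so Group B.
(status=refurbished, rating=4, stock=20, price=23): price = 23, stock = 20 — has this property, so Group A.
(status=new, rating=3, stock=22, price=9): price = 9, stock = 22 — has this property, so Group A.
(status=refurbished, rating=4, stock=13, price=25): price = 25, stock = 13 — has this property, so Group A.

Group B, Group A, Group A, Group A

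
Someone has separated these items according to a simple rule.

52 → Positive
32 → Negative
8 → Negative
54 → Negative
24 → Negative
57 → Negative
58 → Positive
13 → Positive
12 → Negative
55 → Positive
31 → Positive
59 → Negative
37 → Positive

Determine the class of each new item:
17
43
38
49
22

Negative, Positive, Negative, Positive, Positive

Looking at the examples, the only property every 'Positive' case has and every 'Negative' case lacks is: ≡ 1 (mod 3).
Negative: 17, since 17 mod 3 = 2.
Positive: 43, since 43 mod 3 = 1.
Negative: 38, since 38 mod 3 = 2.
Positive: 49, since 49 mod 3 = 1.
Positive: 22, since 22 mod 3 = 1.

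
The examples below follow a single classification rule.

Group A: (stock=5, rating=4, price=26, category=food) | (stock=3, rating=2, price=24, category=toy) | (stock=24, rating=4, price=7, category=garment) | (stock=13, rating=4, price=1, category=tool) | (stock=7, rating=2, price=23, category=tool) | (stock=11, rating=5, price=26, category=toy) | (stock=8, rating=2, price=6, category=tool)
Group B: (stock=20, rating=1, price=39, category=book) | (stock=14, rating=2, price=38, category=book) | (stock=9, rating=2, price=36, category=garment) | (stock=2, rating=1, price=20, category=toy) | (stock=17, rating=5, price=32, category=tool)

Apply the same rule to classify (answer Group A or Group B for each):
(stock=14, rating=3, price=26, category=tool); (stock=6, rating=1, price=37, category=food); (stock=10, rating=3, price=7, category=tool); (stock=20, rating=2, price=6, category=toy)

Group A, Group B, Group A, Group A

A rule that fits every label: stock ≥ 3 AND price ≤ 26 — true of each 'Group A' example, false of each 'Group B' one.
(stock=14, rating=3, price=26, category=tool) — stock = 14, price = 26, hence Group A.
(stock=6, rating=1, price=37, category=food) — stock = 6, price = 37, hence Group B.
(stock=10, rating=3, price=7, category=tool) — stock = 10, price = 7, hence Group A.
(stock=20, rating=2, price=6, category=toy) — stock = 20, price = 6, hence Group A.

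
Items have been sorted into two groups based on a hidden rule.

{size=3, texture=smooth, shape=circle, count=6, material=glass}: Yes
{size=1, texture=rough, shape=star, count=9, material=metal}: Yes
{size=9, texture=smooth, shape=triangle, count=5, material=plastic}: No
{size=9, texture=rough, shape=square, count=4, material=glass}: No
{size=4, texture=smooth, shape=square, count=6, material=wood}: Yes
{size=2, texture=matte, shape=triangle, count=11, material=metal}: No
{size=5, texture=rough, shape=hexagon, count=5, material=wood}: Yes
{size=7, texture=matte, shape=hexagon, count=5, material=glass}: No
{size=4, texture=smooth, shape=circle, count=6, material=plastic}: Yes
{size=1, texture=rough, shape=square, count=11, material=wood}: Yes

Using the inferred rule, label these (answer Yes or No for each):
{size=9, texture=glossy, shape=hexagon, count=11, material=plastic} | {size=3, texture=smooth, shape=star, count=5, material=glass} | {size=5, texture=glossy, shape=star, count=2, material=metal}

The common property of the 'Yes' items is: size ≠ 2 AND size ≤ 5. No 'No' item has it.

No, Yes, Yes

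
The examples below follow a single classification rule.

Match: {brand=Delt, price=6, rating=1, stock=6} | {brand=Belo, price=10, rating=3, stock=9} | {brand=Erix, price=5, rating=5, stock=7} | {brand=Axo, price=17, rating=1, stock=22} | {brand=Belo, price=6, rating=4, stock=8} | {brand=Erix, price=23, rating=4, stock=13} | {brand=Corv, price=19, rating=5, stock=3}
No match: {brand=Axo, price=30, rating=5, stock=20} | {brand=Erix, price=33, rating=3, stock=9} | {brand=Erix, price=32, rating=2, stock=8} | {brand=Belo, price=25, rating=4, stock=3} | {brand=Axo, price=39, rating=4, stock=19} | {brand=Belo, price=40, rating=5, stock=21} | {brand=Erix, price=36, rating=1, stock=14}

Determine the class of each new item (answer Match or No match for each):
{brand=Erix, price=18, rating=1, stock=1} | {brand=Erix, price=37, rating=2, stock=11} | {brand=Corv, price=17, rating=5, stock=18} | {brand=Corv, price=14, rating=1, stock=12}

A rule that fits every label: price ≤ 23 — true of each 'Match' example, false of each 'No match' one.
{brand=Erix, price=18, rating=1, stock=1}: price = 18 — passes, so Match. {brand=Erix, price=37, rating=2, stock=11}: price = 37 — fails this test, so No match. {brand=Corv, price=17, rating=5, stock=18}: price = 17 — passes, so Match. {brand=Corv, price=14, rating=1, stock=12}: price = 14 — passes, so Match.

Match, No match, Match, Match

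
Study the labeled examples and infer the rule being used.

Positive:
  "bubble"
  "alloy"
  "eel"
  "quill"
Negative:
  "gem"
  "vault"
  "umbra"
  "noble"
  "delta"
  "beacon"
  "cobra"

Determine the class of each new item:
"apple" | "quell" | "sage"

One predicate separates the groups cleanly: has a double letter.

Positive, Positive, Negative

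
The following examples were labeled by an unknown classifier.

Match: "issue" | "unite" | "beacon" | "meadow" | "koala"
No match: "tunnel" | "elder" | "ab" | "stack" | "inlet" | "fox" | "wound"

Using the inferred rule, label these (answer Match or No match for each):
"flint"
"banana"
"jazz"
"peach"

Rule: has ≥ 3 vowels. This holds for each 'Match' example and fails for each 'No match' one.

No match, Match, No match, No match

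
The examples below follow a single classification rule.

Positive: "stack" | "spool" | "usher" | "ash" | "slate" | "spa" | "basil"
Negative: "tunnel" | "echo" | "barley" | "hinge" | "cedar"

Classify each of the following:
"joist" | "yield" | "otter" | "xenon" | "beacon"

The distinguishing property — contains 's' — holds for all the 'Positive' cases and none of the 'Negative' cases.

Positive, Negative, Negative, Negative, Negative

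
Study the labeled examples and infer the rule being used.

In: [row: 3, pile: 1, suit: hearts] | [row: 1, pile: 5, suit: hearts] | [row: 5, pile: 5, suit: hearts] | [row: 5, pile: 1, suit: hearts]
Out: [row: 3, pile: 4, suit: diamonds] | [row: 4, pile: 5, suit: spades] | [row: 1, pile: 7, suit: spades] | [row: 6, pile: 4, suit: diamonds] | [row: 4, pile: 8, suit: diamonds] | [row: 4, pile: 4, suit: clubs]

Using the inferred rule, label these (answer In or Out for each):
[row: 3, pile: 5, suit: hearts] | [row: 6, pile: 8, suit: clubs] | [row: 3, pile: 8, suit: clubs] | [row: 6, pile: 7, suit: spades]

In, Out, Out, Out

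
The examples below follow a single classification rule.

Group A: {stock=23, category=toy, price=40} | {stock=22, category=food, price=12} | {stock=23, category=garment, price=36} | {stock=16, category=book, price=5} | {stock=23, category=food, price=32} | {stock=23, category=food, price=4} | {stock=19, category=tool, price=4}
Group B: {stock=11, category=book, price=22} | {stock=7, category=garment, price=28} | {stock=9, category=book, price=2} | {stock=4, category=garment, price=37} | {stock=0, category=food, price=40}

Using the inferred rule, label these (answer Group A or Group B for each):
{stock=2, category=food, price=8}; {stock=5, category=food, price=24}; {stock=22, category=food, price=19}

Group B, Group B, Group A

The simplest hypothesis consistent with all the labels is: stock ≥ 16.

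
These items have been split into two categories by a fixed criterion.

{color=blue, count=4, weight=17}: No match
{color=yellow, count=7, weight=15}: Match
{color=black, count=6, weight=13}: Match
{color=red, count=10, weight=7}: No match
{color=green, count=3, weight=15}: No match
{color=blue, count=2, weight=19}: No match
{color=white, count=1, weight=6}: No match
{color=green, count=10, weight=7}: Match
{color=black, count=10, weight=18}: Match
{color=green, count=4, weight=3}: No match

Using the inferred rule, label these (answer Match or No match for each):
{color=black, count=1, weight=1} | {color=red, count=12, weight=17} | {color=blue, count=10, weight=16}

The pattern is that an item is 'Match' exactly when: color is not red AND count ≥ 6.
{color=black, count=1, weight=1} → color is black, count = 1 → No match. {color=red, count=12, weight=17} → color is red, count = 12 → No match. {color=blue, count=10, weight=16} → color is blue, count = 10 → Match.

No match, No match, Match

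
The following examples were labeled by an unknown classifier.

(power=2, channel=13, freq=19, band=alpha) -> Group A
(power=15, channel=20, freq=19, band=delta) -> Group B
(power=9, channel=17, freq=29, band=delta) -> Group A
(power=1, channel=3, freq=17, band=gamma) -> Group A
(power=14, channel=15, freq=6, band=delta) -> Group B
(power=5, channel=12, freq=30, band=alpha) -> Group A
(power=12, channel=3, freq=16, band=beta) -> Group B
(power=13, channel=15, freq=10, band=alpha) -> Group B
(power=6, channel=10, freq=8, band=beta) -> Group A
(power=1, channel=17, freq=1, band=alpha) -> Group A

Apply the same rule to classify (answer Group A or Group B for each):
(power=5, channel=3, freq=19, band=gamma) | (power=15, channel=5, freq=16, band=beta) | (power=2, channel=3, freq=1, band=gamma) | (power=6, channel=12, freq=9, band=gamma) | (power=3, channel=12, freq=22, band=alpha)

The distinguishing property — power ≤ 9 — holds for all the 'Group A' cases and none of the 'Group B' cases.
(power=5, channel=3, freq=19, band=gamma): power = 5 — qualifies, so Group A.
(power=15, channel=5, freq=16, band=beta): power = 15 — does not pass, so Group B.
(power=2, channel=3, freq=1, band=gamma): power = 2 — qualifies, so Group A.
(power=6, channel=12, freq=9, band=gamma): power = 6 — qualifies, so Group A.
(power=3, channel=12, freq=22, band=alpha): power = 3 — qualifies, so Group A.

Group A, Group B, Group A, Group A, Group A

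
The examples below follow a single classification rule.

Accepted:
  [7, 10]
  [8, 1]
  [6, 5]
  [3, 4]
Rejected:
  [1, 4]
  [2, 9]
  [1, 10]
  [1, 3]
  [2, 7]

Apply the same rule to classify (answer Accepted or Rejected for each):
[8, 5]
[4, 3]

The pattern is that an item is 'Accepted' exactly when: first ≥ 3.
Accepted: [8, 5], since first 8. Accepted: [4, 3], since first 4.

Accepted, Accepted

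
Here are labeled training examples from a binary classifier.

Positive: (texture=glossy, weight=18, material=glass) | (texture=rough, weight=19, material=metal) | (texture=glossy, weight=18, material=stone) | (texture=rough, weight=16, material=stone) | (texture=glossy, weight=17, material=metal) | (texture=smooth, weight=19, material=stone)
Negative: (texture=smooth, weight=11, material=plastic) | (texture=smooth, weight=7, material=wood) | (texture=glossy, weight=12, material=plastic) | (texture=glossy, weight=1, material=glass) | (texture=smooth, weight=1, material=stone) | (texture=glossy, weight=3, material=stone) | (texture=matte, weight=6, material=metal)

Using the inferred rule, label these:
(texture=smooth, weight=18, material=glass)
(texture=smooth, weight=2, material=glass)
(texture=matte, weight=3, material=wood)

The rule appears to be: weight ≥ 16.
(texture=smooth, weight=18, material=glass): Positive (weight = 18). (texture=smooth, weight=2, material=glass): Negative (weight = 2). (texture=matte, weight=3, material=wood): Negative (weight = 3).

Positive, Negative, Negative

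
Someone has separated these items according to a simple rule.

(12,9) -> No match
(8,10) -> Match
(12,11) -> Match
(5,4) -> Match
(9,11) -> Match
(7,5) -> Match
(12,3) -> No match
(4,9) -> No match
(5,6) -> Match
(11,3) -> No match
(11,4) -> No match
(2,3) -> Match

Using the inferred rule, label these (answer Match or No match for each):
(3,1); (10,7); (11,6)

The classifier is using: |first − second| ≤ 2.
(3,1): |3−1| = 2, fits → Match. (10,7): |10−7| = 3, fails the rule → No match. (11,6): |11−6| = 5, fails the rule → No match.

Match, No match, No match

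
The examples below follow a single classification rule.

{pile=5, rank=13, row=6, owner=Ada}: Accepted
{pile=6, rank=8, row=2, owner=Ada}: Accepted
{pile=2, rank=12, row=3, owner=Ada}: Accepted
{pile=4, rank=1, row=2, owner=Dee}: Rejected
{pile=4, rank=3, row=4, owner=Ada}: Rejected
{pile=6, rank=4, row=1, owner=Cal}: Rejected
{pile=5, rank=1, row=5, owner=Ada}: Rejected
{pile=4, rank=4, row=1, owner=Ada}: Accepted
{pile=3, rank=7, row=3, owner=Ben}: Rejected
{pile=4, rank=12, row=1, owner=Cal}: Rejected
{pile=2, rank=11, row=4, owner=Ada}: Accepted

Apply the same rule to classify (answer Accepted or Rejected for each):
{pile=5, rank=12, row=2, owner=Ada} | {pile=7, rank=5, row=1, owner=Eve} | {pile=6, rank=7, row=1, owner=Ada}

Accepted, Rejected, Accepted

Every 'Accepted' example satisfies: owner is Ada AND rank ≥ 4. None of the 'Rejected' examples do.
Accepted: {pile=5, rank=12, row=2, owner=Ada}, since owner is Ada, rank = 12. Rejected: {pile=7, rank=5, row=1, owner=Eve}, since owner is Eve, rank = 5. Accepted: {pile=6, rank=7, row=1, owner=Ada}, since owner is Ada, rank = 7.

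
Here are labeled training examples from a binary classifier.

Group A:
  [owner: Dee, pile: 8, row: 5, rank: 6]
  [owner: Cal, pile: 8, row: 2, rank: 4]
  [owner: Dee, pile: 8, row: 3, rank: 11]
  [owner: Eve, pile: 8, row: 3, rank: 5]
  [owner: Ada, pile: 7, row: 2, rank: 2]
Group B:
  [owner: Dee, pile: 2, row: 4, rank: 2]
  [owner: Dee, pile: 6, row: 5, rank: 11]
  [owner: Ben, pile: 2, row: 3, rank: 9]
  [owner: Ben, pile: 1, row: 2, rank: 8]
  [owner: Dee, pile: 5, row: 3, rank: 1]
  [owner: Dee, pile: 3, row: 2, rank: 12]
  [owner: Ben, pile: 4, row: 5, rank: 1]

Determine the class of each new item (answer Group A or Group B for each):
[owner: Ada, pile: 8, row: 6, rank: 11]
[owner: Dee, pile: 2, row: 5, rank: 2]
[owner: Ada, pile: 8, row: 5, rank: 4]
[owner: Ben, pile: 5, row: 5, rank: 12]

All 'Group A' examples share one property — pile ≥ 7 — and every 'Group B' example lacks it.
[owner: Ada, pile: 8, row: 6, rank: 11]: pile = 8 — has this property, so Group A. [owner: Dee, pile: 2, row: 5, rank: 2]: pile = 2 — doesn't match, so Group B. [owner: Ada, pile: 8, row: 5, rank: 4]: pile = 8 — has this property, so Group A. [owner: Ben, pile: 5, row: 5, rank: 12]: pile = 5 — doesn't match, so Group B.

Group A, Group B, Group A, Group B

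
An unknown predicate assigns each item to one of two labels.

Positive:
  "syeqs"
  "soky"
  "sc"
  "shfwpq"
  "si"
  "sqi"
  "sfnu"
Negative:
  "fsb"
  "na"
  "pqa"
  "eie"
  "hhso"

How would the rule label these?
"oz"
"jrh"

Every 'Positive' example satisfies: starts with 's'. None of the 'Negative' examples do.
"oz": starts with 'o' — doesn't match, so Negative.
"jrh": starts with 'j' — doesn't match, so Negative.

Negative, Negative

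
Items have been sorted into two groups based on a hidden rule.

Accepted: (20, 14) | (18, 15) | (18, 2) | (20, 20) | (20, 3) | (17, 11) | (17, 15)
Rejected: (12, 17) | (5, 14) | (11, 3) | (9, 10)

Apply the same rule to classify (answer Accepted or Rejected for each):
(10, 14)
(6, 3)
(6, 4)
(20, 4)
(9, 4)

Rejected, Rejected, Rejected, Accepted, Rejected

Every 'Accepted' example satisfies: first ≥ 14. None of the 'Rejected' examples do.
(10, 14) — first 10, hence Rejected.
(6, 3) — first 6, hence Rejected.
(6, 4) — first 6, hence Rejected.
(20, 4) — first 20, hence Accepted.
(9, 4) — first 9, hence Rejected.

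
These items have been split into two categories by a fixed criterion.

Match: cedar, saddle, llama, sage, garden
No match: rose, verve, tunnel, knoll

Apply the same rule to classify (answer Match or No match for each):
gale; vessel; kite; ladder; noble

The classifier is using: contains 'a'.
gale — has 'a', hence Match. vessel — no 'a', hence No match. kite — no 'a', hence No match. ladder — has 'a', hence Match. noble — no 'a', hence No match.

Match, No match, No match, Match, No match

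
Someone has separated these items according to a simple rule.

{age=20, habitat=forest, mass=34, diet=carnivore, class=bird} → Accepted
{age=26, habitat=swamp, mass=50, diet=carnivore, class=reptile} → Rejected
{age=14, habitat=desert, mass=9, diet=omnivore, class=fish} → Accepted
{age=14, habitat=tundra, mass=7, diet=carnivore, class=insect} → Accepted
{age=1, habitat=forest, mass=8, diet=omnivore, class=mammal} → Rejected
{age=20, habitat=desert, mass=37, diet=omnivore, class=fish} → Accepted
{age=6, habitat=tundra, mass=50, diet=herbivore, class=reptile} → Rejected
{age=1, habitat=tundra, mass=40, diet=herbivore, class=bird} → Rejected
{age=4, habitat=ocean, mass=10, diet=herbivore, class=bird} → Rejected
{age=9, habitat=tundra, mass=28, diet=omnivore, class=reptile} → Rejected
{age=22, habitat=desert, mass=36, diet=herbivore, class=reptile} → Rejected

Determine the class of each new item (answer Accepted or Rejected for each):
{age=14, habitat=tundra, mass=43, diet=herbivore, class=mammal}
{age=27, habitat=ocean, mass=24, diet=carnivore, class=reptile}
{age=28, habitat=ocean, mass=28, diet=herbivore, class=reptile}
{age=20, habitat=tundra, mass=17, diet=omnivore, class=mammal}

Accepted, Rejected, Rejected, Accepted

One predicate separates the groups cleanly: age ≥ 14 AND age ≤ 20.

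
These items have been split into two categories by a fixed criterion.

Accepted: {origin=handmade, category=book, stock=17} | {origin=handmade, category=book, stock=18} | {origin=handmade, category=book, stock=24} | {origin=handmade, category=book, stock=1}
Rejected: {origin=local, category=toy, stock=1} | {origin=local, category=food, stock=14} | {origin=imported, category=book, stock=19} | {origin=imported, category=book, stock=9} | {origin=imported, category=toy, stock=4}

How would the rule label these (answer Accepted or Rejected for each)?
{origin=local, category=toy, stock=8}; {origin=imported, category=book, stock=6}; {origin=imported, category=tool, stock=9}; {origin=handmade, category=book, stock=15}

A rule that fits every label: origin is handmade — true of each 'Accepted' example, false of each 'Rejected' one.
{origin=local, category=toy, stock=8}: origin is local, doesn't match → Rejected. {origin=imported, category=book, stock=6}: origin is imported, doesn't match → Rejected. {origin=imported, category=tool, stock=9}: origin is imported, doesn't match → Rejected. {origin=handmade, category=book, stock=15}: origin is handmade, checks out → Accepted.

Rejected, Rejected, Rejected, Accepted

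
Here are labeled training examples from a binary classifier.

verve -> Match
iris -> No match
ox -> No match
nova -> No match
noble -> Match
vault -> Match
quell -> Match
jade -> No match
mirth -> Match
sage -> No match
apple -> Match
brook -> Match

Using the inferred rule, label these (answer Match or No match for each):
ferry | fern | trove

The simplest hypothesis consistent with all the labels is: odd length.
ferry — length 5, hence Match. fern — length 4, hence No match. trove — length 5, hence Match.

Match, No match, Match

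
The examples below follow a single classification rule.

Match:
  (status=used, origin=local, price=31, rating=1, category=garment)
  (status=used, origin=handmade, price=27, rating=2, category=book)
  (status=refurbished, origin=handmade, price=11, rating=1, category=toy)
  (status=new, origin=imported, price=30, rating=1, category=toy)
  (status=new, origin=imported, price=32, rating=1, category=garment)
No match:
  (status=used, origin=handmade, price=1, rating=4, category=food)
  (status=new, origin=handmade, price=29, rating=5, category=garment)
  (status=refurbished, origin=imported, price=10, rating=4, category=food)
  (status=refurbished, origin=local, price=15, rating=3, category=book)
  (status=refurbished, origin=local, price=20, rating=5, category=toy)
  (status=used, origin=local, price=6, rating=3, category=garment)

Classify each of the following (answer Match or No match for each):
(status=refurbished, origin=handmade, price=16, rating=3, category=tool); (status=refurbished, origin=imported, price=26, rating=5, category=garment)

No match, No match

The common property of the 'Match' items is: rating ≤ 2. No 'No match' item has it.
(status=refurbished, origin=handmade, price=16, rating=3, category=tool) — rating = 3, hence No match. (status=refurbished, origin=imported, price=26, rating=5, category=garment) — rating = 5, hence No match.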